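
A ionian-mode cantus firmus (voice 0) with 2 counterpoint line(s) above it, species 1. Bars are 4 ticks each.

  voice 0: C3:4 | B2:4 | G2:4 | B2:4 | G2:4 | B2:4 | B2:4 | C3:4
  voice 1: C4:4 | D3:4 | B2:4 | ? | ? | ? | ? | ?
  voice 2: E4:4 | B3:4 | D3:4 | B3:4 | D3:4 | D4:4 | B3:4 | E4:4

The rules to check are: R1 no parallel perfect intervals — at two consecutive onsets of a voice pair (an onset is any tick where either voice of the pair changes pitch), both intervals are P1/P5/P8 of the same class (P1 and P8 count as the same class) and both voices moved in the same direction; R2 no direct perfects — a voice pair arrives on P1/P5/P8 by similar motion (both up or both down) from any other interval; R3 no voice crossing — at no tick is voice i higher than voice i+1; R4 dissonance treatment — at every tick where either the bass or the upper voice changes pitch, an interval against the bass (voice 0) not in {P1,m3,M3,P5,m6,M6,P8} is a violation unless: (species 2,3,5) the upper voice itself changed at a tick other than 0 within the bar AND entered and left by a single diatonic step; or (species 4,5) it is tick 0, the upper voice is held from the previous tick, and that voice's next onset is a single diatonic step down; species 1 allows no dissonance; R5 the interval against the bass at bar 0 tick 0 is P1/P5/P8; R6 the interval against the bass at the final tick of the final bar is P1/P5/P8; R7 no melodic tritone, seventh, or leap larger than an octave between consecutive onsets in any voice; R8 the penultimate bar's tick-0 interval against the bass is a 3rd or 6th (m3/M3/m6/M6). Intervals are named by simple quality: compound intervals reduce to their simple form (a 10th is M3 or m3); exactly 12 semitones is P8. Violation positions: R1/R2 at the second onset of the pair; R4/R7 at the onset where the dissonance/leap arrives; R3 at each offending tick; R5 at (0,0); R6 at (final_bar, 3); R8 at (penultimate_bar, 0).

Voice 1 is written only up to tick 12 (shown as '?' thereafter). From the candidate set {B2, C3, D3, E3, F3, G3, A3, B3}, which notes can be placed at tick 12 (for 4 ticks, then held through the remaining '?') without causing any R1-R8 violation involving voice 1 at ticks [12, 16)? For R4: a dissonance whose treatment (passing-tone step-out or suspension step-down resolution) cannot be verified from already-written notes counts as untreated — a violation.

{B2, D3, G3}

B2: legal
C3: violates R4
D3: legal
E3: violates R2,R4
F3: violates R4,R7
G3: legal
A3: violates R4,R7
B3: violates R2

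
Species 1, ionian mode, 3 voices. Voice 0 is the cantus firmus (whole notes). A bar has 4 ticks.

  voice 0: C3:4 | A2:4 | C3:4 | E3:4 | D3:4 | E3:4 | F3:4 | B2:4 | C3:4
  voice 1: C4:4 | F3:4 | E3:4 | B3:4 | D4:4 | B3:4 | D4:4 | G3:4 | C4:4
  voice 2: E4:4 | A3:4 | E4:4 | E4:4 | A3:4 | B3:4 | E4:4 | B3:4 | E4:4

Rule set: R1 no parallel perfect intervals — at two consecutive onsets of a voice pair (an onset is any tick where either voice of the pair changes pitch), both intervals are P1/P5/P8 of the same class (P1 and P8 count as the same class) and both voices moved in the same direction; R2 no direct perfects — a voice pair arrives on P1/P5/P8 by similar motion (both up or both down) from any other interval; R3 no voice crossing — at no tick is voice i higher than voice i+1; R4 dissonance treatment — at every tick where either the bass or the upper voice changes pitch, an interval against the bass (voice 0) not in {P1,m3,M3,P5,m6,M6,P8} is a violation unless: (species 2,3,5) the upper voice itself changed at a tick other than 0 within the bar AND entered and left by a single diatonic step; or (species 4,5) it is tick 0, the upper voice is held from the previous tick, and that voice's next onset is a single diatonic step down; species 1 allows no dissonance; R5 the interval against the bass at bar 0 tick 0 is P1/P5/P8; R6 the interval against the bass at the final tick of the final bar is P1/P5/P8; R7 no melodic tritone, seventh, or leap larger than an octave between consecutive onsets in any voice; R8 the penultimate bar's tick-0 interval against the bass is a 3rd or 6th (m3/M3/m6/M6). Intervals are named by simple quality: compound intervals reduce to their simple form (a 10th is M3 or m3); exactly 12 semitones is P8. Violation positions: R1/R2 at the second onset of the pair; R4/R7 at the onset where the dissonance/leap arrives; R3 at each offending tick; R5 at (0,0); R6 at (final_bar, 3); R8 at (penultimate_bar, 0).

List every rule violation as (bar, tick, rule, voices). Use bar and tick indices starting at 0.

(0, 0, R5, (0, 2))
(1, 0, R2, (0, 2))
(3, 0, R2, (0, 1))
(4, 0, R2, (0, 2))
(4, 0, R3, (1, 2))
(4, 1, R3, (1, 2))
(4, 2, R3, (1, 2))
(4, 3, R3, (1, 2))
(5, 0, R1, (0, 2))
(6, 0, R4, (0, 2))
(7, 0, R2, (0, 2))
(7, 0, R7, (0,))
(7, 0, R8, (0, 2))
(8, 0, R2, (0, 1))
(8, 3, R6, (0, 2))

bar 0: v0=C3 v1=C4 v2=E4 downbeat M3
bar 1: v0=A2 v1=F3 v2=A3 downbeat P8
bar 2: v0=C3 v1=E3 v2=E4 downbeat M3
bar 3: v0=E3 v1=B3 v2=E4 downbeat P8
bar 4: v0=D3 v1=D4 v2=A3 downbeat P5
bar 5: v0=E3 v1=B3 v2=B3 downbeat P5
bar 6: v0=F3 v1=D4 v2=E4 downbeat M7
bar 7: v0=B2 v1=G3 v2=B3 downbeat P8
bar 8: v0=C3 v1=C4 v2=E4 downbeat M3
  -> R5 @ bar 0 tick 0 v(0, 2): opens on M3
  -> R2 @ bar 1 tick 0 v(0, 2): C3/E4 M3 -> A2/A3 P8 similar
  -> R2 @ bar 3 tick 0 v(0, 1): C3/E3 M3 -> E3/B3 P5 similar
  -> R2 @ bar 4 tick 0 v(0, 2): E3/E4 P8 -> D3/A3 P5 similar
  -> R3 @ bar 4 tick 0 v(1, 2): D4 above A3
  -> R3 @ bar 4 tick 1 v(1, 2): D4 above A3
  -> R3 @ bar 4 tick 2 v(1, 2): D4 above A3
  -> R3 @ bar 4 tick 3 v(1, 2): D4 above A3
  -> R1 @ bar 5 tick 0 v(0, 2): D3/A3 P5 -> E3/B3 P5 similar
  -> R4 @ bar 6 tick 0 v(0, 2): F3/E4 M7 untreated
  -> R2 @ bar 7 tick 0 v(0, 2): F3/E4 M7 -> B2/B3 P8 similar
  -> R7 @ bar 7 tick 0 v(0,): F3->B2 leap 6st
  -> R8 @ bar 7 tick 0 v(0, 2): penult P8 not 3rd/6th
  -> R2 @ bar 8 tick 0 v(0, 1): B2/G3 m6 -> C3/C4 P8 similar
  -> R6 @ bar 8 tick 3 v(0, 2): closes on M3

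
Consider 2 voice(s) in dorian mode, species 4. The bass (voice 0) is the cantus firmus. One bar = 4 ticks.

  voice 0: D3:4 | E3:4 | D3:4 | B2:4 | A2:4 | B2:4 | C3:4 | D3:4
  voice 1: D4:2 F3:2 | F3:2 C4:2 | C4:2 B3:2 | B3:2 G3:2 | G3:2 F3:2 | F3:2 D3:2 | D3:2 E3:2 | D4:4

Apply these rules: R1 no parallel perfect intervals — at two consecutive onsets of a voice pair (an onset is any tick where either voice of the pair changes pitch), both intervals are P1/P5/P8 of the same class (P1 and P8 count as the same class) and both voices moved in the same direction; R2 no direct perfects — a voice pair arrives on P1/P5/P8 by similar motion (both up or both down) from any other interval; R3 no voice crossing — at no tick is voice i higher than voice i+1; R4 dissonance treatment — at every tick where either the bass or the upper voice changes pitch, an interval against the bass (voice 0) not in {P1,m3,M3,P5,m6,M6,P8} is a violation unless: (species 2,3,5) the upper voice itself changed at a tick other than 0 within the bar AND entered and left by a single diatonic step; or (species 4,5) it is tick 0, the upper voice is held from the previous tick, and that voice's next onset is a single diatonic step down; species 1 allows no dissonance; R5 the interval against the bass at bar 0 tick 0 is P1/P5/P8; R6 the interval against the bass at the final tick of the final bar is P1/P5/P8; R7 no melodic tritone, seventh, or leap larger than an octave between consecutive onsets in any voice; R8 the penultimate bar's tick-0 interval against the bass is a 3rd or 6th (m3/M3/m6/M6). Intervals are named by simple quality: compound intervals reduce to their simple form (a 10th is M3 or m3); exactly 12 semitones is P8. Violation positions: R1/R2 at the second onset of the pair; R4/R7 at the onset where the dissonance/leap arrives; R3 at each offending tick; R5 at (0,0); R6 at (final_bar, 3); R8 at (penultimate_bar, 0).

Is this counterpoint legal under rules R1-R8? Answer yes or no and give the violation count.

bar 0: v0=D3 v1=D4 (P8)
bar 1: v0=E3 v1=F3 (m2)
bar 2: v0=D3 v1=C4 (m7)
bar 3: v0=B2 v1=B3 (P8)
bar 4: v0=A2 v1=G3 (m7)
bar 5: v0=B2 v1=F3 (TT)
bar 6: v0=C3 v1=D3 (M2)
bar 7: v0=D3 v1=D4 (P8)
  R4 @ bar1.0: E3/F3 m2 untreated
  R4 @ bar5.0: B2/F3 TT untreated
  R4 @ bar6.0: C3/D3 M2 untreated
  R8 @ bar6.0: penult M2 not 3rd/6th
  R2 @ bar7.0: C3/E3 M3 -> D3/D4 P8 similar
  R7 @ bar7.0: E3->D4 leap 10st

No (6 violations)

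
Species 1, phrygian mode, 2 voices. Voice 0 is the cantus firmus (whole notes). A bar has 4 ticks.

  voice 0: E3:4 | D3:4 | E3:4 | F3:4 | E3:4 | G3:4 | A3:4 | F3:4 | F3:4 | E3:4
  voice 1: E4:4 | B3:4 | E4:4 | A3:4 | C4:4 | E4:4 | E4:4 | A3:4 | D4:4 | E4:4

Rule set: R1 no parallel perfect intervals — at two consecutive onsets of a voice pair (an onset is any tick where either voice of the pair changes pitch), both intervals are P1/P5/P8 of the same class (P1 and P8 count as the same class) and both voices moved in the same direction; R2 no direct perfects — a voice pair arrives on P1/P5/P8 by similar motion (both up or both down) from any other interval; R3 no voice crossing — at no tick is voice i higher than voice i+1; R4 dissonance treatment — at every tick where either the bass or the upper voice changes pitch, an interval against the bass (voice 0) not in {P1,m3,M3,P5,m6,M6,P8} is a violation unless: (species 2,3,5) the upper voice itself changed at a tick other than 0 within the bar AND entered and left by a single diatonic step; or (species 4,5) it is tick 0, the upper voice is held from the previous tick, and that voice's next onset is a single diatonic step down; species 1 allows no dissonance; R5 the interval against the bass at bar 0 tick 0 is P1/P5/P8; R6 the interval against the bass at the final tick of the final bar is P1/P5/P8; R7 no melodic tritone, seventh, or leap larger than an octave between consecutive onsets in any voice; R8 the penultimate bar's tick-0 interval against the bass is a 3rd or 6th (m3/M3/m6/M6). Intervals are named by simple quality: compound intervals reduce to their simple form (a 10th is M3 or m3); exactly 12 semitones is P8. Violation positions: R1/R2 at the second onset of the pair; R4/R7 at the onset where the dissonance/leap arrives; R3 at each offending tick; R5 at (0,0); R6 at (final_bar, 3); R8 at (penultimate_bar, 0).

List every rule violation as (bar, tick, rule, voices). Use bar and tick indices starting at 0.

(2, 0, R2, (0, 1))

bar 0: v0=E3 v1=E4 downbeat P8
bar 1: v0=D3 v1=B3 downbeat M6
bar 2: v0=E3 v1=E4 downbeat P8
bar 3: v0=F3 v1=A3 downbeat M3
bar 4: v0=E3 v1=C4 downbeat m6
bar 5: v0=G3 v1=E4 downbeat M6
bar 6: v0=A3 v1=E4 downbeat P5
bar 7: v0=F3 v1=A3 downbeat M3
bar 8: v0=F3 v1=D4 downbeat M6
bar 9: v0=E3 v1=E4 downbeat P8
  -> R2 @ bar 2 tick 0 v(0, 1): D3/B3 M6 -> E3/E4 P8 similar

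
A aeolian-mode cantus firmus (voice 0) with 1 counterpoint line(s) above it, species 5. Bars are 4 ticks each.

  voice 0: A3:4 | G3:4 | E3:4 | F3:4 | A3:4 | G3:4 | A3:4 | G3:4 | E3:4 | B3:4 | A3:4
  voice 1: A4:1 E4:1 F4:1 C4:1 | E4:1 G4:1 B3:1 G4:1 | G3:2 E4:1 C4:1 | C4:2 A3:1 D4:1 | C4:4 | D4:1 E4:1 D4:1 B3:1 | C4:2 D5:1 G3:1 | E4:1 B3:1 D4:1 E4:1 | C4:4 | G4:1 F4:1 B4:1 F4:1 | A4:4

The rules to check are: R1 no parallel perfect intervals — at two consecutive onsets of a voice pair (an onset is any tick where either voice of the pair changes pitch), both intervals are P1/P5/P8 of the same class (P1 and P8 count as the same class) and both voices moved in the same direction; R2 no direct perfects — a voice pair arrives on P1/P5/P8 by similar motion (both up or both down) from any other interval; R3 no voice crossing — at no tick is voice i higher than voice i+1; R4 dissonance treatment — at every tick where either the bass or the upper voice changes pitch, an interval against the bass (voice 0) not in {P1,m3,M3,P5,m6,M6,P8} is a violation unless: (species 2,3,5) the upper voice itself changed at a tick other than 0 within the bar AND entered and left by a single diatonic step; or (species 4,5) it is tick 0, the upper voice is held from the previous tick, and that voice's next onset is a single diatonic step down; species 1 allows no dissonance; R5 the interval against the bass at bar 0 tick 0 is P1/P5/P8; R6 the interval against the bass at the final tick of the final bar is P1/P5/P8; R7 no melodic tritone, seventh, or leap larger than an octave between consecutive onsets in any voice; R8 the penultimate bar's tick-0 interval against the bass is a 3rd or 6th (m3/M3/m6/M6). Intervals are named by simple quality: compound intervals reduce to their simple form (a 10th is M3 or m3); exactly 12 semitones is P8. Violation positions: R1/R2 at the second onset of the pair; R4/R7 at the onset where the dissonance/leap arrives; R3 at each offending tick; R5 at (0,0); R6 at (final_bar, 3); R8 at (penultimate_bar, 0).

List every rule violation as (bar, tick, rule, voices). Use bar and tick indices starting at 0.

(6, 2, R4, (0, 1))
(6, 2, R7, (1,))
(6, 3, R3, (0, 1))
(6, 3, R4, (0, 1))
(6, 3, R7, (1,))
(9, 1, R4, (0, 1))
(9, 2, R7, (1,))
(9, 3, R4, (0, 1))
(9, 3, R7, (1,))

bar 0: v0=A3 v1=A4 downbeat P8
bar 1: v0=G3 v1=E4 downbeat M6
bar 2: v0=E3 v1=G3 downbeat m3
bar 3: v0=F3 v1=C4 downbeat P5
bar 4: v0=A3 v1=C4 downbeat m3
bar 5: v0=G3 v1=D4 downbeat P5
bar 6: v0=A3 v1=C4 downbeat m3
bar 7: v0=G3 v1=E4 downbeat M6
bar 8: v0=E3 v1=C4 downbeat m6
bar 9: v0=B3 v1=G4 downbeat m6
bar 10: v0=A3 v1=A4 downbeat P8
  -> R4 @ bar 6 tick 2 v(0, 1): A3/D5 P4 untreated
  -> R7 @ bar 6 tick 2 v(1,): C4->D5 leap 14st
  -> R3 @ bar 6 tick 3 v(0, 1): A3 above G3
  -> R4 @ bar 6 tick 3 v(0, 1): A3/G3 M2 untreated
  -> R7 @ bar 6 tick 3 v(1,): D5->G3 leap 19st
  -> R4 @ bar 9 tick 1 v(0, 1): B3/F4 TT untreated
  -> R7 @ bar 9 tick 2 v(1,): F4->B4 leap 6st
  -> R4 @ bar 9 tick 3 v(0, 1): B3/F4 TT untreated
  -> R7 @ bar 9 tick 3 v(1,): B4->F4 leap 6st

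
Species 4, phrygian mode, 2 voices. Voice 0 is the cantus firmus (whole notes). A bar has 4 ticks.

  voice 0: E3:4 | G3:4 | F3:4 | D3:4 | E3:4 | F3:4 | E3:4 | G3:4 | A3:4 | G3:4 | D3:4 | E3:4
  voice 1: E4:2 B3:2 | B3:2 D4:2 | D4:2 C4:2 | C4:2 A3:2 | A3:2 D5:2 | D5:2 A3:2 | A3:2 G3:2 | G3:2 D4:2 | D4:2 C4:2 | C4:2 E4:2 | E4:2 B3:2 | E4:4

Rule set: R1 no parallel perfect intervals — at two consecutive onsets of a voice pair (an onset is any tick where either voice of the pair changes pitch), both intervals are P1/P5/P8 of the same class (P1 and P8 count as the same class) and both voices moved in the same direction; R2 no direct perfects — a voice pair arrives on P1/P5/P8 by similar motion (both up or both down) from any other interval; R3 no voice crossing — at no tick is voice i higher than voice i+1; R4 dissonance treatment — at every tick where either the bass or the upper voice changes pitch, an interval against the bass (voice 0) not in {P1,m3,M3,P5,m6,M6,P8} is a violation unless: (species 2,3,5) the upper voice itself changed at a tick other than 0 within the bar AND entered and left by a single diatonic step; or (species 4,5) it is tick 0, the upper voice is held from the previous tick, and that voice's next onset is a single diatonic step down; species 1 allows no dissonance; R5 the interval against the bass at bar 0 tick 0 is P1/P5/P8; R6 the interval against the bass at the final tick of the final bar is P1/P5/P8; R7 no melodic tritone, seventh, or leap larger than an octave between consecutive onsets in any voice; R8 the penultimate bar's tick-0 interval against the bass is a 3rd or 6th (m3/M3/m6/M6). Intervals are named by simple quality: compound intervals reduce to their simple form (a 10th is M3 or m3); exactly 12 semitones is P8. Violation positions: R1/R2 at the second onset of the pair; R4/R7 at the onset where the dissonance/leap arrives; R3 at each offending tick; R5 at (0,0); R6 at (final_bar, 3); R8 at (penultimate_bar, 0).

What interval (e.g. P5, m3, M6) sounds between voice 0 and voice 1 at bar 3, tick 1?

m7

voice 0=D3 voice 1=C4 -> m7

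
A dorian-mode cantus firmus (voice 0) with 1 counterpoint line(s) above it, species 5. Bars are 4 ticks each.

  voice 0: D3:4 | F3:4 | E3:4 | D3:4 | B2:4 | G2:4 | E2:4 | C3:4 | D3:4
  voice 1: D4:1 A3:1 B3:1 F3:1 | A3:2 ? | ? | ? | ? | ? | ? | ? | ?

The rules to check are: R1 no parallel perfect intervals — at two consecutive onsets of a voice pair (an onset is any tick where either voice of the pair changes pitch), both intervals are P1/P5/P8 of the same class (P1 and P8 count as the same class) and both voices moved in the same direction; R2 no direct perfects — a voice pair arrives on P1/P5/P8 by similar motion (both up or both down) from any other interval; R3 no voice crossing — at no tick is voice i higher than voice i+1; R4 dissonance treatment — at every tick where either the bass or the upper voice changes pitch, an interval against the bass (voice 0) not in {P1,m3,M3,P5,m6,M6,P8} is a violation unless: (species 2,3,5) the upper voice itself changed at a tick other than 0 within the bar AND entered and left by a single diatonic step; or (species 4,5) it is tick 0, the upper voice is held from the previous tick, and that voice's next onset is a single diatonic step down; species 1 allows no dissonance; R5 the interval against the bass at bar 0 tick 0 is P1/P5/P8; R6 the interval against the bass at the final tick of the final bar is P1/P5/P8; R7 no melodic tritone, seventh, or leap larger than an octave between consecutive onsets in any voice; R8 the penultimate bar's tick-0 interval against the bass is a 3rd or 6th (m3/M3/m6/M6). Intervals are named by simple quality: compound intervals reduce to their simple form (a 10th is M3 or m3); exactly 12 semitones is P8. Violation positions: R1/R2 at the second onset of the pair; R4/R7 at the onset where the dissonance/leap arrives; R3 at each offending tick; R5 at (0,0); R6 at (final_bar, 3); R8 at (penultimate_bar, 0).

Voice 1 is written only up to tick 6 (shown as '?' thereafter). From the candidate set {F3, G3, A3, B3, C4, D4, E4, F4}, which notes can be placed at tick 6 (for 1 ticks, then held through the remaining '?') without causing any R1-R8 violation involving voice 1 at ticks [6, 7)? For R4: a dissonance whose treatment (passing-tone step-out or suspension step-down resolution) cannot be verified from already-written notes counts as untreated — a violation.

F3: legal
G3: violates R4
A3: legal
B3: violates R4
C4: legal
D4: legal
E4: violates R4
F4: legal

{A3, C4, D4, F3, F4}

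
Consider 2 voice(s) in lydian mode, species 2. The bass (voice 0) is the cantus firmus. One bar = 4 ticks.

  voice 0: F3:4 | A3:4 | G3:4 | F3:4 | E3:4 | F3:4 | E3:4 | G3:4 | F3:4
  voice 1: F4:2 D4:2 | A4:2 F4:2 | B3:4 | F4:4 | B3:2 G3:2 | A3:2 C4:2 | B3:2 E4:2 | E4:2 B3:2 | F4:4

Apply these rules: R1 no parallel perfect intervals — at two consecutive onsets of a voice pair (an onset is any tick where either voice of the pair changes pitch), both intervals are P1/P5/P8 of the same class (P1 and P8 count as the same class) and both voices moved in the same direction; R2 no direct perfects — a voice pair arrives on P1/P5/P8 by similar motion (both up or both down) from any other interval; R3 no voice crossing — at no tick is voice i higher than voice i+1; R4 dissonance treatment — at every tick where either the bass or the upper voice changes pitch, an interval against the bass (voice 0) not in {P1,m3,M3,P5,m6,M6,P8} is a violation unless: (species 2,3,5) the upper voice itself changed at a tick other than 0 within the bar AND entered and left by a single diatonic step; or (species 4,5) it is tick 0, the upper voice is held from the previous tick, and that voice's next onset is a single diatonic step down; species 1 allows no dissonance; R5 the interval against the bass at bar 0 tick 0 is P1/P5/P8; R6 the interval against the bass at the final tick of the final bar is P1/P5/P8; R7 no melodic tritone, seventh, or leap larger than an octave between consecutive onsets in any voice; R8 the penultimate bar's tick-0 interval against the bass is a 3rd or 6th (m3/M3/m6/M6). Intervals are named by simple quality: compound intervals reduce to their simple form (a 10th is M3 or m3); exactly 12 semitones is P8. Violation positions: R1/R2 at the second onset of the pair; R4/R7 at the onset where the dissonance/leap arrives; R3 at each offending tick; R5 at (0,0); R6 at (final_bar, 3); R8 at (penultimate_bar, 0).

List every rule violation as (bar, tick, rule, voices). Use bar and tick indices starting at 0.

(1, 0, R2, (0, 1))
(2, 0, R7, (1,))
(3, 0, R7, (1,))
(4, 0, R2, (0, 1))
(4, 0, R7, (1,))
(6, 0, R1, (0, 1))
(8, 0, R7, (1,))

bar 0: v0=F3 v1=F4 downbeat P8
bar 1: v0=A3 v1=A4 downbeat P8
bar 2: v0=G3 v1=B3 downbeat M3
bar 3: v0=F3 v1=F4 downbeat P8
bar 4: v0=E3 v1=B3 downbeat P5
bar 5: v0=F3 v1=A3 downbeat M3
bar 6: v0=E3 v1=B3 downbeat P5
bar 7: v0=G3 v1=E4 downbeat M6
bar 8: v0=F3 v1=F4 downbeat P8
  -> R2 @ bar 1 tick 0 v(0, 1): F3/D4 M6 -> A3/A4 P8 similar
  -> R7 @ bar 2 tick 0 v(1,): F4->B3 leap 6st
  -> R7 @ bar 3 tick 0 v(1,): B3->F4 leap 6st
  -> R2 @ bar 4 tick 0 v(0, 1): F3/F4 P8 -> E3/B3 P5 similar
  -> R7 @ bar 4 tick 0 v(1,): F4->B3 leap 6st
  -> R1 @ bar 6 tick 0 v(0, 1): F3/C4 P5 -> E3/B3 P5 similar
  -> R7 @ bar 8 tick 0 v(1,): B3->F4 leap 6st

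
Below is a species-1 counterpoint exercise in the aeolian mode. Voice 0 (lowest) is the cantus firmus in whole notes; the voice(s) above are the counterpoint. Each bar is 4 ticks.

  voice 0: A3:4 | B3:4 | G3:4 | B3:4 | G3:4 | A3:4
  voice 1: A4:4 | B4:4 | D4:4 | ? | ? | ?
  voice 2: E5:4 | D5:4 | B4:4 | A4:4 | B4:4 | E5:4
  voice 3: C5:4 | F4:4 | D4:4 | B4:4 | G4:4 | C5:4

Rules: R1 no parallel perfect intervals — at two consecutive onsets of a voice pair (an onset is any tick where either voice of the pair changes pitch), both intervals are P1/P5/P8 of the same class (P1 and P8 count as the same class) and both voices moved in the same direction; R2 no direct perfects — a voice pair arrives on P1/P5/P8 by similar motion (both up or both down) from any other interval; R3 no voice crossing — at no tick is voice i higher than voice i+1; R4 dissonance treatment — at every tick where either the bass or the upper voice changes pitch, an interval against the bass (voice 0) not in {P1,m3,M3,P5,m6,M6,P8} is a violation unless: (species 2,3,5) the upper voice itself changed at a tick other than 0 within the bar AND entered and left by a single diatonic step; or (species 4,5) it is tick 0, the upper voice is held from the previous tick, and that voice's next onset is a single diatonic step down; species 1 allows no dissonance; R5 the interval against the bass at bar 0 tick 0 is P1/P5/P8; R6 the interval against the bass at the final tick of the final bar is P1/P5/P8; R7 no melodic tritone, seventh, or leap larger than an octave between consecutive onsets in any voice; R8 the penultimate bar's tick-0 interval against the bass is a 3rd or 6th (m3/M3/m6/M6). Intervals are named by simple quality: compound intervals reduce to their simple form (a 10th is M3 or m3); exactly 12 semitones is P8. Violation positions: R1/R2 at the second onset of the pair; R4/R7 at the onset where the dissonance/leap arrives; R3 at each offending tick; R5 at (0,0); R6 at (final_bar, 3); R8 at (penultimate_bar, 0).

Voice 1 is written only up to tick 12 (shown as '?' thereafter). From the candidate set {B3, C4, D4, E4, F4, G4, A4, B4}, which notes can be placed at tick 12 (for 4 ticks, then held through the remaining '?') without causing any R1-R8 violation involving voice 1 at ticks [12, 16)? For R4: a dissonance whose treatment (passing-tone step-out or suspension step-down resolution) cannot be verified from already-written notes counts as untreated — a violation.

{B3, D4, G4}

B3: legal
C4: violates R4
D4: legal
E4: violates R2,R4
F4: violates R4
G4: legal
A4: violates R4
B4: violates R1,R2,R3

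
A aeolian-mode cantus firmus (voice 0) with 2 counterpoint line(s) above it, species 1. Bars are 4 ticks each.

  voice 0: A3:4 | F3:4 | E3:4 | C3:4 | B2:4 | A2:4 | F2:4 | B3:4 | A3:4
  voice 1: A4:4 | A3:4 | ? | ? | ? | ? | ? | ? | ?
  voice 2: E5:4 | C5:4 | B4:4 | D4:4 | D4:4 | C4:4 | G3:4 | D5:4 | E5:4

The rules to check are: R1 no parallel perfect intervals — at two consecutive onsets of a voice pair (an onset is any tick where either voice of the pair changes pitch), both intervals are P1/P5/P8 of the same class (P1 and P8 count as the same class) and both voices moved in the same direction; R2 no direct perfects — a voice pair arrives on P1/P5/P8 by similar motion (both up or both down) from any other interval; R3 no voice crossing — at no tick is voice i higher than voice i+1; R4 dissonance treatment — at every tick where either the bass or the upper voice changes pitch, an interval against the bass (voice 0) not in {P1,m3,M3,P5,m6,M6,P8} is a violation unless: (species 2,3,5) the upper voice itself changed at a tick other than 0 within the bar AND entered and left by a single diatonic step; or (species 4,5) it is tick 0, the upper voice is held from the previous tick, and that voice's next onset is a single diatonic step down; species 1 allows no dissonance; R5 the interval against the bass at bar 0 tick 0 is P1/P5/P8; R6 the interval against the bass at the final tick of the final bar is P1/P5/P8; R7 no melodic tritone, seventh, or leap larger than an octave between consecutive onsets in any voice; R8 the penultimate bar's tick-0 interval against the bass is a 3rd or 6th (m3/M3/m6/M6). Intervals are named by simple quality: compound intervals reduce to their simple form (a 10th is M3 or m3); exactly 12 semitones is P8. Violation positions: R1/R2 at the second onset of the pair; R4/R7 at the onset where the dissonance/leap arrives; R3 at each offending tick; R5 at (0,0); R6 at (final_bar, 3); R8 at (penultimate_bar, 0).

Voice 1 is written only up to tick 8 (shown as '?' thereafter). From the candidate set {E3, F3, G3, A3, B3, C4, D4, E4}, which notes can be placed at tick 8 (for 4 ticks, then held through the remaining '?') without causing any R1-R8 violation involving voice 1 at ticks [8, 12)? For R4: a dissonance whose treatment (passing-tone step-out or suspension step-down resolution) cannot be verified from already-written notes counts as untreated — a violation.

{B3, C4, E4, G3}

E3: violates R2
F3: violates R4
G3: legal
A3: violates R4
B3: legal
C4: legal
D4: violates R4
E4: legal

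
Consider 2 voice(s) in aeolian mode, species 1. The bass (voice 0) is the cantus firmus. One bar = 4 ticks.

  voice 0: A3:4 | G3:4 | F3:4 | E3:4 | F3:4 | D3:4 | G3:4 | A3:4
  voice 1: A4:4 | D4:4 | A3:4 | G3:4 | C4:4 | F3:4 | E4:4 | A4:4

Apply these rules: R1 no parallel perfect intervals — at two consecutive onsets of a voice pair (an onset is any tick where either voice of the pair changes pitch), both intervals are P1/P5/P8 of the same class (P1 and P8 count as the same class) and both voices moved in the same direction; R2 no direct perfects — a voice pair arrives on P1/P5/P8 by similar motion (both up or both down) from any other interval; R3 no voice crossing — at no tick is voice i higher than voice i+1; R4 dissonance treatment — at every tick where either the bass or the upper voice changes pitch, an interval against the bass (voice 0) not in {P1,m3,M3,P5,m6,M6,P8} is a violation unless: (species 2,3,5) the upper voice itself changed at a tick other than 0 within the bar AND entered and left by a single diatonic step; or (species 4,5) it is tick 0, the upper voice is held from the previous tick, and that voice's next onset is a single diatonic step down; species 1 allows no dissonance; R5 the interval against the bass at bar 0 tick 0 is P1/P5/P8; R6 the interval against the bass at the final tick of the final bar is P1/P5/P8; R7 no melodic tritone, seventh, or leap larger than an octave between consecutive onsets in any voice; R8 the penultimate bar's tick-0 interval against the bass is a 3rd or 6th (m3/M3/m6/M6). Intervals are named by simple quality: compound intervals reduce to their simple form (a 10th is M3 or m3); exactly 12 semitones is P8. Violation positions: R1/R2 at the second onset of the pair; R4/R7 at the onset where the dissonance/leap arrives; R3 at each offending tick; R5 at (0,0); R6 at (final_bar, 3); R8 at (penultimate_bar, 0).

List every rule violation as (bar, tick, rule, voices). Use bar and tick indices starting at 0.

(1, 0, R2, (0, 1))
(4, 0, R2, (0, 1))
(6, 0, R7, (1,))
(7, 0, R2, (0, 1))

bar 0: v0=A3 v1=A4 downbeat P8
bar 1: v0=G3 v1=D4 downbeat P5
bar 2: v0=F3 v1=A3 downbeat M3
bar 3: v0=E3 v1=G3 downbeat m3
bar 4: v0=F3 v1=C4 downbeat P5
bar 5: v0=D3 v1=F3 downbeat m3
bar 6: v0=G3 v1=E4 downbeat M6
bar 7: v0=A3 v1=A4 downbeat P8
  -> R2 @ bar 1 tick 0 v(0, 1): A3/A4 P8 -> G3/D4 P5 similar
  -> R2 @ bar 4 tick 0 v(0, 1): E3/G3 m3 -> F3/C4 P5 similar
  -> R7 @ bar 6 tick 0 v(1,): F3->E4 leap 11st
  -> R2 @ bar 7 tick 0 v(0, 1): G3/E4 M6 -> A3/A4 P8 similar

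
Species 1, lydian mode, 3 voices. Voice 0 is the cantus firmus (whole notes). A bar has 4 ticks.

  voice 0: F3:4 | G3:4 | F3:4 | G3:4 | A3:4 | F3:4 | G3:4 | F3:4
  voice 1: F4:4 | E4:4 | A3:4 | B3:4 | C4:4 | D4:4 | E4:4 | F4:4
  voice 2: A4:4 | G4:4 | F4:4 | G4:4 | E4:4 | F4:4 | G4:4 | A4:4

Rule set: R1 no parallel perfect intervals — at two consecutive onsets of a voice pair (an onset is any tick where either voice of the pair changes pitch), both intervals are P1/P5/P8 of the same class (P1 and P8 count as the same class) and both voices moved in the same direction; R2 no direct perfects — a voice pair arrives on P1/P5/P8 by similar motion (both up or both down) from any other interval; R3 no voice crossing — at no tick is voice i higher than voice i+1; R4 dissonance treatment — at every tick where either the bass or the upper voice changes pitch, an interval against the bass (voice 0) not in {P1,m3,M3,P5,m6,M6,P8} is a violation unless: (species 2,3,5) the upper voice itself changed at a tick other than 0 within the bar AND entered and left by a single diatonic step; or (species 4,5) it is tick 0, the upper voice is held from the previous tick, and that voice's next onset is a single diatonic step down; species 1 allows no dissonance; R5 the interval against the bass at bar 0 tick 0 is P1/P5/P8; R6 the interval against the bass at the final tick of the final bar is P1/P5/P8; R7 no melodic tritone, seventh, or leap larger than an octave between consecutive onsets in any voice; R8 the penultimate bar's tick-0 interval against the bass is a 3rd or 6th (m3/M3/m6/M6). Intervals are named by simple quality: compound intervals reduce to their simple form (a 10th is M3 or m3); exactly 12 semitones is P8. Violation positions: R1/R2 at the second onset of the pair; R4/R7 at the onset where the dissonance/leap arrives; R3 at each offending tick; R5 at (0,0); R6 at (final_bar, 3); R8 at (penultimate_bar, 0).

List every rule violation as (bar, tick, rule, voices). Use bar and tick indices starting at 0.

(0, 0, R5, (0, 2))
(2, 0, R1, (0, 2))
(3, 0, R1, (0, 2))
(6, 0, R1, (0, 2))
(6, 0, R8, (0, 2))
(7, 3, R6, (0, 2))

bar 0: v0=F3 v1=F4 v2=A4 downbeat M3
bar 1: v0=G3 v1=E4 v2=G4 downbeat P8
bar 2: v0=F3 v1=A3 v2=F4 downbeat P8
bar 3: v0=G3 v1=B3 v2=G4 downbeat P8
bar 4: v0=A3 v1=C4 v2=E4 downbeat P5
bar 5: v0=F3 v1=D4 v2=F4 downbeat P8
bar 6: v0=G3 v1=E4 v2=G4 downbeat P8
bar 7: v0=F3 v1=F4 v2=A4 downbeat M3
  -> R5 @ bar 0 tick 0 v(0, 2): opens on M3
  -> R1 @ bar 2 tick 0 v(0, 2): G3/G4 P8 -> F3/F4 P8 similar
  -> R1 @ bar 3 tick 0 v(0, 2): F3/F4 P8 -> G3/G4 P8 similar
  -> R1 @ bar 6 tick 0 v(0, 2): F3/F4 P8 -> G3/G4 P8 similar
  -> R8 @ bar 6 tick 0 v(0, 2): penult P8 not 3rd/6th
  -> R6 @ bar 7 tick 3 v(0, 2): closes on M3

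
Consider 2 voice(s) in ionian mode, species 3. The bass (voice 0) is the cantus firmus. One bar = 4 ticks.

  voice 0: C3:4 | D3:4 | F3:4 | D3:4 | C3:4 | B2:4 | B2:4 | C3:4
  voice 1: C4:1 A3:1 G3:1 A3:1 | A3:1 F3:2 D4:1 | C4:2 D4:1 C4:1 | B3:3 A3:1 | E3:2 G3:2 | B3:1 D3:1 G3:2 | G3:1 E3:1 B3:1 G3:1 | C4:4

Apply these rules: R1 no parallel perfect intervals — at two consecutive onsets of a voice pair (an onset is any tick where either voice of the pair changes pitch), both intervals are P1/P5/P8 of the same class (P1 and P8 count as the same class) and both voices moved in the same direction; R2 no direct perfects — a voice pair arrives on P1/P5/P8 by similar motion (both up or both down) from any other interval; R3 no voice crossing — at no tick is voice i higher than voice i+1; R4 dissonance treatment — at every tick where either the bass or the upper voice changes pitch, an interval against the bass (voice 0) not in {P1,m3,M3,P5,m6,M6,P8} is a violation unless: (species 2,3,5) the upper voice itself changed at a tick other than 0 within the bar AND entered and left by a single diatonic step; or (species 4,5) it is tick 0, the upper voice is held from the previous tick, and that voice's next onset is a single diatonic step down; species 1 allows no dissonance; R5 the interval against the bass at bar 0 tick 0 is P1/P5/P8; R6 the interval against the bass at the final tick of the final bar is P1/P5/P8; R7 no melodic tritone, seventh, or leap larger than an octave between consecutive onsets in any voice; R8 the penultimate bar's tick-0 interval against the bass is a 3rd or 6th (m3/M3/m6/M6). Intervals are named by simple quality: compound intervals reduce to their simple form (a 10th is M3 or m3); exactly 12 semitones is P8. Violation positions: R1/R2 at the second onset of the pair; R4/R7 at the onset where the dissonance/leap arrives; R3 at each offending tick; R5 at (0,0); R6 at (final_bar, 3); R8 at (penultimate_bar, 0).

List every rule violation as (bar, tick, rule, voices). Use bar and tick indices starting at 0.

(6, 1, R4, (0, 1))
(7, 0, R2, (0, 1))

bar 0: v0=C3 v1=C4 downbeat P8
bar 1: v0=D3 v1=A3 downbeat P5
bar 2: v0=F3 v1=C4 downbeat P5
bar 3: v0=D3 v1=B3 downbeat M6
bar 4: v0=C3 v1=E3 downbeat M3
bar 5: v0=B2 v1=B3 downbeat P8
bar 6: v0=B2 v1=G3 downbeat m6
bar 7: v0=C3 v1=C4 downbeat P8
  -> R4 @ bar 6 tick 1 v(0, 1): B2/E3 P4 untreated
  -> R2 @ bar 7 tick 0 v(0, 1): B2/G3 m6 -> C3/C4 P8 similar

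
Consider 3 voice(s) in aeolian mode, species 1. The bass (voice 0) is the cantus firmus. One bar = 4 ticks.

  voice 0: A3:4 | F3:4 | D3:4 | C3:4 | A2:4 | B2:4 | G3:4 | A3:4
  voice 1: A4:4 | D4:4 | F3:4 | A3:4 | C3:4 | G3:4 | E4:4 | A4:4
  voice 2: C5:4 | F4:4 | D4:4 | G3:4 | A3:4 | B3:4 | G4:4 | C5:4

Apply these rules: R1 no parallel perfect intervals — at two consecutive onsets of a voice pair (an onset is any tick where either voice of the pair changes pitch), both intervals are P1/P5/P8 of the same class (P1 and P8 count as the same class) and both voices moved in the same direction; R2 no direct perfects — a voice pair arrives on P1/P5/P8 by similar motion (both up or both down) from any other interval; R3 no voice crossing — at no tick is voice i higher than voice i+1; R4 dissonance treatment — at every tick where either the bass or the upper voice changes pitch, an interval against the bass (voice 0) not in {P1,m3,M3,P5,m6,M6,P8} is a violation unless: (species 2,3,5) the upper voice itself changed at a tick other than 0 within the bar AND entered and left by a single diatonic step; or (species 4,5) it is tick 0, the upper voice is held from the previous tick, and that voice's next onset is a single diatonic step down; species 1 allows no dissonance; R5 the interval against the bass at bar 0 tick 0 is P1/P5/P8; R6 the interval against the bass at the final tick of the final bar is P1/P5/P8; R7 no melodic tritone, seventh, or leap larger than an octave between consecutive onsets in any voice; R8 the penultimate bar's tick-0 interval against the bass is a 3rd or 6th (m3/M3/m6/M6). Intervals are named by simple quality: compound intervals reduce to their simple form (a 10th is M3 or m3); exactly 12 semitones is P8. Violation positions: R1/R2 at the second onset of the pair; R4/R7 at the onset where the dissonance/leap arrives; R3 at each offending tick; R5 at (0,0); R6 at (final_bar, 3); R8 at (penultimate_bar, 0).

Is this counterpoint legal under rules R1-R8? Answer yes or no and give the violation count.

bar 0: v0=A3 v1=A4 v2=C5 (m3)
bar 1: v0=F3 v1=D4 v2=F4 (P8)
bar 2: v0=D3 v1=F3 v2=D4 (P8)
bar 3: v0=C3 v1=A3 v2=G3 (P5)
bar 4: v0=A2 v1=C3 v2=A3 (P8)
bar 5: v0=B2 v1=G3 v2=B3 (P8)
bar 6: v0=G3 v1=E4 v2=G4 (P8)
bar 7: v0=A3 v1=A4 v2=C5 (m3)
  R5 @ bar0.0: opens on m3
  R2 @ bar1.0: A3/C5 m3 -> F3/F4 P8 similar
  R1 @ bar2.0: F3/F4 P8 -> D3/D4 P8 similar
  R2 @ bar3.0: D3/D4 P8 -> C3/G3 P5 similar
  R3 @ bar3.0: A3 above G3
  R3 @ bar3.1: A3 above G3
  R3 @ bar3.2: A3 above G3
  R3 @ bar3.3: A3 above G3
  R1 @ bar5.0: A2/A3 P8 -> B2/B3 P8 similar
  R1 @ bar6.0: B2/B3 P8 -> G3/G4 P8 similar
  R8 @ bar6.0: penult P8 not 3rd/6th
  R2 @ bar7.0: G3/E4 M6 -> A3/A4 P8 similar
  R6 @ bar7.3: closes on m3

No (13 violations)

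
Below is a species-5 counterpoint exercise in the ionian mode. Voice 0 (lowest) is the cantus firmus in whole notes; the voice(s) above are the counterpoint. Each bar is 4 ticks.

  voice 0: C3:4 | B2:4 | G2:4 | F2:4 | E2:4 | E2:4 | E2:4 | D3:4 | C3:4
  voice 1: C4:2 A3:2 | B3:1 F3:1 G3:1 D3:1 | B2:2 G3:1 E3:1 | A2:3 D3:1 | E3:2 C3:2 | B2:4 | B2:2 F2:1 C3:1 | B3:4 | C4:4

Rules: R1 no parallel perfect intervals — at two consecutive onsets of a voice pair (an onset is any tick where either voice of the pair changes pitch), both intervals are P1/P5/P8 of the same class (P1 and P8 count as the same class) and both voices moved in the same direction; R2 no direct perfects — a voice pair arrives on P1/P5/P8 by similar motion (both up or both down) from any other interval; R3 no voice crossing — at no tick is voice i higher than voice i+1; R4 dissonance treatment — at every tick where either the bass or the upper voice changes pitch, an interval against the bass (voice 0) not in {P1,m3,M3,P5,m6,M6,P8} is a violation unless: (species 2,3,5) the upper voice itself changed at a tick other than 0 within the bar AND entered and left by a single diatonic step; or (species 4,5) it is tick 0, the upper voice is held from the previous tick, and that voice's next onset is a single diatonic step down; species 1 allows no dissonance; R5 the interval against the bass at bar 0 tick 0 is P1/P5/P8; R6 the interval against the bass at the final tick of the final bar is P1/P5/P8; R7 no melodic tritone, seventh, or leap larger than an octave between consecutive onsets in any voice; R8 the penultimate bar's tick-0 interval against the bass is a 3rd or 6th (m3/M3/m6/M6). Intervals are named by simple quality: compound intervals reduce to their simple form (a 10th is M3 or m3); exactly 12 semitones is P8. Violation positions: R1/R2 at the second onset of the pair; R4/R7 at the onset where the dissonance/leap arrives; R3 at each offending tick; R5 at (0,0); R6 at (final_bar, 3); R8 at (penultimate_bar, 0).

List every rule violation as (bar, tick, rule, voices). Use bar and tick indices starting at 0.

bar 0: v0=C3 v1=C4 downbeat P8
bar 1: v0=B2 v1=B3 downbeat P8
bar 2: v0=G2 v1=B2 downbeat M3
bar 3: v0=F2 v1=A2 downbeat M3
bar 4: v0=E2 v1=E3 downbeat P8
bar 5: v0=E2 v1=B2 downbeat P5
bar 6: v0=E2 v1=B2 downbeat P5
bar 7: v0=D3 v1=B3 downbeat M6
bar 8: v0=C3 v1=C4 downbeat P8
  -> R4 @ bar 1 tick 1 v(0, 1): B2/F3 TT untreated
  -> R7 @ bar 1 tick 1 v(1,): B3->F3 leap 6st
  -> R4 @ bar 6 tick 2 v(0, 1): E2/F2 m2 untreated
  -> R7 @ bar 6 tick 2 v(1,): B2->F2 leap 6st
  -> R7 @ bar 7 tick 0 v(0,): E2->D3 leap 10st
  -> R7 @ bar 7 tick 0 v(1,): C3->B3 leap 11st

(1, 1, R4, (0, 1))
(1, 1, R7, (1,))
(6, 2, R4, (0, 1))
(6, 2, R7, (1,))
(7, 0, R7, (0,))
(7, 0, R7, (1,))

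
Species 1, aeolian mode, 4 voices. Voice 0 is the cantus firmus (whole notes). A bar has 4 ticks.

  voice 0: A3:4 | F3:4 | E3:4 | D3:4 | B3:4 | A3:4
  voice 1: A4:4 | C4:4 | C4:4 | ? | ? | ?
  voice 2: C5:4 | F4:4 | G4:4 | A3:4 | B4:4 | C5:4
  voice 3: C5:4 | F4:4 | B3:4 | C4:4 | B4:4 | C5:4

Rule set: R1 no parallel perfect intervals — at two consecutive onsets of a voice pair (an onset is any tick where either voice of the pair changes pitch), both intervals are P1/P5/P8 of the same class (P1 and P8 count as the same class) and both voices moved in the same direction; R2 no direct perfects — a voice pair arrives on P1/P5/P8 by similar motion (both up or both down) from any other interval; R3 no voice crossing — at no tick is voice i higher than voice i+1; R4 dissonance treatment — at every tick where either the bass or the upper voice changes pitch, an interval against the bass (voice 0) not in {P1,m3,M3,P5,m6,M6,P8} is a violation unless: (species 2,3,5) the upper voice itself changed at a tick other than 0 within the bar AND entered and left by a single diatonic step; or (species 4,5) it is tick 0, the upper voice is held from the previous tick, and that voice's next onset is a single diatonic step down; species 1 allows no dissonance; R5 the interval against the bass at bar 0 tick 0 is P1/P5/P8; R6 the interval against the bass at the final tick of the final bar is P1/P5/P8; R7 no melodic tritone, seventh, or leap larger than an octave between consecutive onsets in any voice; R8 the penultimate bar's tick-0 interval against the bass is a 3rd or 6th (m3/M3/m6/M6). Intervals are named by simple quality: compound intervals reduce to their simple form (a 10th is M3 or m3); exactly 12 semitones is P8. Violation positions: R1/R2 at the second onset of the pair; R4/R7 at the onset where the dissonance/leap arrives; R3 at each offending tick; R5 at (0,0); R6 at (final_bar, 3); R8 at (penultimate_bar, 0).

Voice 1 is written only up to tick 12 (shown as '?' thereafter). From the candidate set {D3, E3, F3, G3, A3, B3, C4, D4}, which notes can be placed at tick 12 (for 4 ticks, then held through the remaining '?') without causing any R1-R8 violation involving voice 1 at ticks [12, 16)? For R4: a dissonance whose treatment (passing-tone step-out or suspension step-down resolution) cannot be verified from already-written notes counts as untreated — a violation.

D3: violates R1,R2,R7
E3: violates R4
F3: legal
G3: violates R4
A3: violates R2
B3: violates R3
C4: violates R3,R4
D4: violates R3

{F3}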